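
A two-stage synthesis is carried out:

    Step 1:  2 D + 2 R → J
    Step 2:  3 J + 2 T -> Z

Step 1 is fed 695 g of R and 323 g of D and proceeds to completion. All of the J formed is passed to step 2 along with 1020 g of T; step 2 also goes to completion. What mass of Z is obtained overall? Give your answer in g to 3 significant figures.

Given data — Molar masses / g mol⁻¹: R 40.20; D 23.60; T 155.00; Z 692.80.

1580 g

Step 1:
n(R) = 695.0 / 40.20 = 17.29 mol
n(D) = 323.0 / 23.60 = 13.69 mol
n/ν → R: 8.645, D: 6.845; D is limiting.
n(J) produced = (1/2) × 13.69 = 6.845 mol
Step 2:
n(J) available = 6.845 mol
n(T) = 1020 / 155.00 = 6.581 mol
n/ν → J: 2.282, T: 3.291; J is limiting.
n(Z) = (1/3) × 6.845 = 2.282 mol
mass = 2.282 × 692.80 = 1581 g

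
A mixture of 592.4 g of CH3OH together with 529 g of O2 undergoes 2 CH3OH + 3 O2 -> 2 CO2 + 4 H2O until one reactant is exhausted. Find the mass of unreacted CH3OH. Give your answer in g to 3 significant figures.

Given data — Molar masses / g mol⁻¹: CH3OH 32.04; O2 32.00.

239 g

n(CH3OH) = 592.4 / 32.04 = 18.49 mol
n(O2) = 529.0 / 32.00 = 16.53 mol
n/ν for CH3OH = 18.49/2 = 9.245
n/ν for O2 = 16.53/3 = 5.510
Smallest n/ν is O2 → limiting reagent.
CH3OH consumed = (2/3) × 16.53 = 11.02 mol
CH3OH remaining = 18.49 − 11.02 = 7.470 mol
mass = 7.470 × 32.04 = 239.3 g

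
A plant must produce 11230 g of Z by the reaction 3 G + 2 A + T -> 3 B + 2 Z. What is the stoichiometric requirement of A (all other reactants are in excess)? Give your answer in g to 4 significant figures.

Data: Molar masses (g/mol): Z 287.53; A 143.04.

n(Z) = 11230 / 287.53 = 39.06 mol
n(A) = (2/2) × 39.06 = 39.06 mol
mass = 39.06 × 143.04 = 5587 g

5587 g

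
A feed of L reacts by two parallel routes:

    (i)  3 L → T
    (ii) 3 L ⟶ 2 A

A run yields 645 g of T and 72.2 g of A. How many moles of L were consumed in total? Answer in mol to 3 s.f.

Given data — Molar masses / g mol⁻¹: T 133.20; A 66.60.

n(T) = 645 / 133.20 = 4.842 mol
n(A) = 72.2 / 66.60 = 1.084 mol
n(L) via (i) = (3/1)×4.842 = 14.53 mol
n(L) via (ii) = (3/2)×1.084 = 1.626 mol
total n(L) = 14.53 + 1.626 = 16.16 mol

16.2 mol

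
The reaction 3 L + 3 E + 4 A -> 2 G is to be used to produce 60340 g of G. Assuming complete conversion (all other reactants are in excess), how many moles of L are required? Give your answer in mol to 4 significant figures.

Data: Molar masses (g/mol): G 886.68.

n(G) = 60340 / 886.68 = 68.05 mol
n(L) = (3/2) × 68.05 = 102.1 mol

102.1 mol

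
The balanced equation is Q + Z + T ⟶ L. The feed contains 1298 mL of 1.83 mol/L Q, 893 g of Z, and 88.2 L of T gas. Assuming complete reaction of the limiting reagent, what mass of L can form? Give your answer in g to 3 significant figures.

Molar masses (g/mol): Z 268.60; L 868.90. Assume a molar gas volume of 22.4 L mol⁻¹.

n(Q) = 1.83 × 1298/1000 = 2.375 mol
n(Z) = 893.0 / 268.60 = 3.325 mol
n(T) = 88.20 / 22.4 = 3.938 mol
n/ν → Q: 2.375, Z: 3.325, T: 3.938; Q is limiting.
n(L) = (1/1) × 2.375 = 2.375 mol
mass = 2.375 × 868.90 = 2064 g

2060 g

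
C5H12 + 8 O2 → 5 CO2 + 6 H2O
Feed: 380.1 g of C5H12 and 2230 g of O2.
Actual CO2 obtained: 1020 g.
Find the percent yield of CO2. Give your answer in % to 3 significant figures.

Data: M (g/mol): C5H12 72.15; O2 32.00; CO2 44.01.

88.0 %

n(C5H12) = 380.1 / 72.15 = 5.268 mol
n(O2) = 2230 / 32.00 = 69.69 mol
n/ν for C5H12 = 5.268/1 = 5.268
n/ν for O2 = 69.69/8 = 8.711
Smallest n/ν is C5H12 → limiting reagent.
theoretical n(CO2) = (5/1) × 5.268 = 26.34 mol → 1159 g
% yield = 1020 / 1159 × 100 = 88.01 %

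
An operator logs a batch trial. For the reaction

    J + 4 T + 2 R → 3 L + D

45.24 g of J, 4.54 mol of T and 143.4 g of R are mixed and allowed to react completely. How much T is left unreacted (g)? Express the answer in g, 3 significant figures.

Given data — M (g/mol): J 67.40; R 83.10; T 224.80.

417 g

n(J) = 45.24 / 67.40 = 0.6712 mol
n(T) = 4.540 mol
n(R) = 143.4 / 83.10 = 1.726 mol
n/ν for J = 0.6712/1 = 0.6712
n/ν for T = 4.540/4 = 1.135
n/ν for R = 1.726/2 = 0.8630
Smallest n/ν is J → limiting reagent.
T consumed = (4/1) × 0.6712 = 2.685 mol
T remaining = 4.540 − 2.685 = 1.855 mol
mass = 1.855 × 224.80 = 417.0 g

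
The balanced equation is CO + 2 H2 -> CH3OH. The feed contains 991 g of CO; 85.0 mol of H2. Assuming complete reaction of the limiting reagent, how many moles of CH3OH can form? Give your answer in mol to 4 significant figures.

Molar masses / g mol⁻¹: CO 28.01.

35.38 mol

n(CO) = 991.0 / 28.01 = 35.38 mol
n(H2) = 85.00 mol
n/ν for CO = 35.38/1 = 35.38
n/ν for H2 = 85.00/2 = 42.50
Smallest n/ν is CO → limiting reagent.
n(CH3OH) = (1/1) × 35.38 = 35.38 mol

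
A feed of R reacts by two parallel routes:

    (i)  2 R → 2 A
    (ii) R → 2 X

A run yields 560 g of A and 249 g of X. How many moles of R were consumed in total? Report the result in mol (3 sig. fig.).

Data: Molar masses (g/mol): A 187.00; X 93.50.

4.33 mol

n(A) = 560 / 187.00 = 2.995 mol
n(X) = 249 / 93.50 = 2.663 mol
n(R) via (i) = (2/2)×2.995 = 2.995 mol
n(R) via (ii) = (1/2)×2.663 = 1.332 mol
total n(R) = 2.995 + 1.332 = 4.327 mol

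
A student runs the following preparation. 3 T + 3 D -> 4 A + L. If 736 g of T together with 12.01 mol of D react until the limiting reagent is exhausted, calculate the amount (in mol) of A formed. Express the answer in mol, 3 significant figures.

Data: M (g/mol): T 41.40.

16.0 mol

n(T) = 736.0 / 41.40 = 17.78 mol
n(D) = 12.01 mol
n/ν for T = 17.78/3 = 5.927
n/ν for D = 12.01/3 = 4.003
Smallest n/ν is D → limiting reagent.
n(A) = (4/3) × 12.01 = 16.01 mol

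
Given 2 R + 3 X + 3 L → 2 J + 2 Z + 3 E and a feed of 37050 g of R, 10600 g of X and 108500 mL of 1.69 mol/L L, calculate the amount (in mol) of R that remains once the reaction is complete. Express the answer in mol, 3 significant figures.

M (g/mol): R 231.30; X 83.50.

n(R) = 37050 / 231.30 = 160.2 mol
n(X) = 10600 / 83.50 = 126.9 mol
n(L) = 1.69 × 108500/1000 = 183.4 mol
n/ν for R = 160.2/2 = 80.10
n/ν for X = 126.9/3 = 42.30
n/ν for L = 183.4/3 = 61.13
Smallest n/ν is X → limiting reagent.
R consumed = (2/3) × 126.9 = 84.60 mol
R remaining = 160.2 − 84.60 = 75.60 mol

75.6 mol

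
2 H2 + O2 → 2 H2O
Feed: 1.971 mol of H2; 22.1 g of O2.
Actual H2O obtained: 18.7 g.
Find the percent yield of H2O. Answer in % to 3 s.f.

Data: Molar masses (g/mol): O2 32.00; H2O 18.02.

n(H2) = 1.971 mol
n(O2) = 22.10 / 32.00 = 0.6906 mol
n/ν for H2 = 1.971/2 = 0.9855
n/ν for O2 = 0.6906/1 = 0.6906
Smallest n/ν is O2 → limiting reagent.
theoretical n(H2O) = (2/1) × 0.6906 = 1.381 mol → 24.89 g
% yield = 18.7 / 24.89 × 100 = 75.13 %

75.1 %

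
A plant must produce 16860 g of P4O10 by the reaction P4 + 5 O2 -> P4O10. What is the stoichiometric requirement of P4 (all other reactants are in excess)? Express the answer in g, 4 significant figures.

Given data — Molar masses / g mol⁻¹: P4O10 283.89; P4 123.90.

n(P4O10) = 16860 / 283.89 = 59.39 mol
n(P4) = (1/1) × 59.39 = 59.39 mol
mass = 59.39 × 123.90 = 7358 g

7358 g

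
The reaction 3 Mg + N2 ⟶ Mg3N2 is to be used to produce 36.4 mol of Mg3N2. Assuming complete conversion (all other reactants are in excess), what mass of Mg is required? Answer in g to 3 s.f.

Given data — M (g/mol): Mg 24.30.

n(Mg3N2) = 36.40 mol
n(Mg) = (3/1) × 36.40 = 109.2 mol
mass = 109.2 × 24.30 = 2654 g

2650 g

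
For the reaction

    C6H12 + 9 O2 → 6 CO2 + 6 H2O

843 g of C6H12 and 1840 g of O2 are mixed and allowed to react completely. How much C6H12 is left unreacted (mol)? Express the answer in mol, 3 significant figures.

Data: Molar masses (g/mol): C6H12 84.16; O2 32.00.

n(C6H12) = 843.0 / 84.16 = 10.02 mol
n(O2) = 1840 / 32.00 = 57.50 mol
n/ν → C6H12: 10.02, O2: 6.389; O2 is limiting.
C6H12 consumed = (1/9) × 57.50 = 6.389 mol
C6H12 remaining = 10.02 − 6.389 = 3.631 mol

3.63 mol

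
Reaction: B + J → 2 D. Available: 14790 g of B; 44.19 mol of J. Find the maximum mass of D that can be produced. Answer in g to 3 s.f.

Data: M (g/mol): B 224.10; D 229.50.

20300 g

n(B) = 14790 / 224.10 = 66.00 mol
n(J) = 44.19 mol
n/ν → B: 66.00, J: 44.19; J is limiting.
n(D) = (2/1) × 44.19 = 88.38 mol
mass = 88.38 × 229.50 = 20280 g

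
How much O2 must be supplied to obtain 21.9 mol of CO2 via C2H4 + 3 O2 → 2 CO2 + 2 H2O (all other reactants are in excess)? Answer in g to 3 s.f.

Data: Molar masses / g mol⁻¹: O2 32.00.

1050 g

n(CO2) = 21.90 mol
n(O2) = (3/2) × 21.90 = 32.85 mol
mass = 32.85 × 32.00 = 1051 g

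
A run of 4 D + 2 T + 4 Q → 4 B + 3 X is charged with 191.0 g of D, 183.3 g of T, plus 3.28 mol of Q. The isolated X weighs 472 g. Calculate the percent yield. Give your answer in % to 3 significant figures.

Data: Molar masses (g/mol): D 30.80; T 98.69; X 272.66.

n(D) = 191.0 / 30.80 = 6.201 mol
n(T) = 183.3 / 98.69 = 1.857 mol
n(Q) = 3.280 mol
n/ν for D = 6.201/4 = 1.550
n/ν for T = 1.857/2 = 0.9285
n/ν for Q = 3.280/4 = 0.8200
Smallest n/ν is Q → limiting reagent.
theoretical n(X) = (3/4) × 3.280 = 2.460 mol → 670.7 g
% yield = 472 / 670.7 × 100 = 70.37 %

70.4 %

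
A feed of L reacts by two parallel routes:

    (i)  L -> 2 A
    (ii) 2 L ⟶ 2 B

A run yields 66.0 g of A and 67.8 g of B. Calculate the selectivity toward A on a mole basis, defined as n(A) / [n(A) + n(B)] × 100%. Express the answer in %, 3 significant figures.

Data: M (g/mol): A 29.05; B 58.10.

66.1 %

n(A) = 66.0 / 29.05 = 2.272 mol
n(B) = 67.8 / 58.10 = 1.167 mol
selectivity = 2.272/(2.272+1.167) × 100 = 66.07 %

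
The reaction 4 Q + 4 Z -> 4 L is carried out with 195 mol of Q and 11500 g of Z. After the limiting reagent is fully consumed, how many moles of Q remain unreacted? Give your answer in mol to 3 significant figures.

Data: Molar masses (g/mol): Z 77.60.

n(Q) = 195.0 mol
n(Z) = 11500 / 77.60 = 148.2 mol
n/ν → Q: 48.75, Z: 37.05; Z is limiting.
Q consumed = (4/4) × 148.2 = 148.2 mol
Q remaining = 195.0 − 148.2 = 46.80 mol

46.8 mol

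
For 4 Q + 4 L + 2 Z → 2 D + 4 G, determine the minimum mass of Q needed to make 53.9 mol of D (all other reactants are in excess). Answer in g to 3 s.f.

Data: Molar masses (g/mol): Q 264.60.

n(D) = 53.90 mol
n(Q) = (4/2) × 53.90 = 107.8 mol
mass = 107.8 × 264.60 = 28520 g

28500 g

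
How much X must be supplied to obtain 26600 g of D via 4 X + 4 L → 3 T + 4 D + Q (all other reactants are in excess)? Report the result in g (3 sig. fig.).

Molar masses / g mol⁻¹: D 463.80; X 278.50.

n(D) = 26600 / 463.80 = 57.35 mol
n(X) = (4/4) × 57.35 = 57.35 mol
mass = 57.35 × 278.50 = 15970 g

16000 g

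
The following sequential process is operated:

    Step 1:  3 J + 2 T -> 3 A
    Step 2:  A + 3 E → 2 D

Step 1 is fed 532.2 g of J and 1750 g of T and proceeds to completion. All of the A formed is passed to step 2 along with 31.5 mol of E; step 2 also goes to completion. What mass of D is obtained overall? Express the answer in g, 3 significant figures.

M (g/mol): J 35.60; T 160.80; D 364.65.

7660 g

Step 1:
n(J) = 532.2 / 35.60 = 14.95 mol
n(T) = 1750 / 160.80 = 10.88 mol
n/ν → J: 4.983, T: 5.440; J is limiting.
n(A) produced = (3/3) × 14.95 = 14.95 mol
Step 2:
n(A) available = 14.95 mol
n(E) = 31.50 mol
n/ν → A: 14.95, E: 10.50; E is limiting.
n(D) = (2/3) × 31.50 = 21.00 mol
mass = 21.00 × 364.65 = 7658 g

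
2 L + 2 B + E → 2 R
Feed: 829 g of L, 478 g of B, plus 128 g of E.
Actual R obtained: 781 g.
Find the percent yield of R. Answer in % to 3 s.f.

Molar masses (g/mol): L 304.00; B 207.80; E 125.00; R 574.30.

66.4 %

n(L) = 829.0 / 304.00 = 2.727 mol
n(B) = 478.0 / 207.80 = 2.300 mol
n(E) = 128.0 / 125.00 = 1.024 mol
n/ν → L: 1.364, B: 1.150, E: 1.024; E is limiting.
theoretical n(R) = (2/1) × 1.024 = 2.048 mol → 1176 g
% yield = 781 / 1176 × 100 = 66.41 %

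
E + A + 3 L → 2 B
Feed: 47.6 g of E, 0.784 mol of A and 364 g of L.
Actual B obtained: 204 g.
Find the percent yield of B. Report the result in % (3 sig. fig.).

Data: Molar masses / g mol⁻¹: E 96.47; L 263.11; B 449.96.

49.2 %

n(E) = 47.60 / 96.47 = 0.4934 mol
n(A) = 0.7840 mol
n(L) = 364.0 / 263.11 = 1.383 mol
n/ν → E: 0.4934, A: 0.7840, L: 0.4610; L is limiting.
theoretical n(B) = (2/3) × 1.383 = 0.9220 mol → 414.9 g
% yield = 204 / 414.9 × 100 = 49.17 %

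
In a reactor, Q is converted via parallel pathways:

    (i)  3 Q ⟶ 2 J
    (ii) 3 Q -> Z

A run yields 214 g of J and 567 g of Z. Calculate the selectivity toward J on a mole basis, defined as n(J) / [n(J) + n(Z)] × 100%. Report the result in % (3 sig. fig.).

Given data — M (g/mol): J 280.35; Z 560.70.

43.0 %

n(J) = 214 / 280.35 = 0.7633 mol
n(Z) = 567 / 560.70 = 1.011 mol
selectivity = 0.7633/(0.7633+1.011) × 100 = 43.02 %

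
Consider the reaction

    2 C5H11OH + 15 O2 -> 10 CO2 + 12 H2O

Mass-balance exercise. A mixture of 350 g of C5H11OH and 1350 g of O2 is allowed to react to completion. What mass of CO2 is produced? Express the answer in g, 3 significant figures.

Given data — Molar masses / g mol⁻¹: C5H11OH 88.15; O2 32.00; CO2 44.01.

874 g

n(C5H11OH) = 350.0 / 88.15 = 3.971 mol
n(O2) = 1350 / 32.00 = 42.19 mol
n/ν → C5H11OH: 1.986, O2: 2.813; C5H11OH is limiting.
n(CO2) = (10/2) × 3.971 = 19.86 mol
mass = 19.86 × 44.01 = 874.0 g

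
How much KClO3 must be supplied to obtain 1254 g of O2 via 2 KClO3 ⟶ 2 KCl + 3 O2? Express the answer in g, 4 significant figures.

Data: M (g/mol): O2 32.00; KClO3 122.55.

n(O2) = 1254 / 32.00 = 39.19 mol
n(KClO3) = (2/3) × 39.19 = 26.13 mol
mass = 26.13 × 122.55 = 3202 g

3202 g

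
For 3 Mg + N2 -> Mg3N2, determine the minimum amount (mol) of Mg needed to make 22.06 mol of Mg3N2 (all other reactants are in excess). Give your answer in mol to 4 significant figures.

n(Mg3N2) = 22.06 mol
n(Mg) = (3/1) × 22.06 = 66.18 mol

66.18 mol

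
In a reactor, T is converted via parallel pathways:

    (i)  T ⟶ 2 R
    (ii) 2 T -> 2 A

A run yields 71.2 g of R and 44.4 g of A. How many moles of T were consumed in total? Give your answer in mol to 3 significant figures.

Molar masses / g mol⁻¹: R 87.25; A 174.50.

n(R) = 71.2 / 87.25 = 0.8160 mol
n(A) = 44.4 / 174.50 = 0.2544 mol
n(T) via (i) = (1/2)×0.8160 = 0.4080 mol
n(T) via (ii) = (2/2)×0.2544 = 0.2544 mol
total n(T) = 0.4080 + 0.2544 = 0.6624 mol

0.662 mol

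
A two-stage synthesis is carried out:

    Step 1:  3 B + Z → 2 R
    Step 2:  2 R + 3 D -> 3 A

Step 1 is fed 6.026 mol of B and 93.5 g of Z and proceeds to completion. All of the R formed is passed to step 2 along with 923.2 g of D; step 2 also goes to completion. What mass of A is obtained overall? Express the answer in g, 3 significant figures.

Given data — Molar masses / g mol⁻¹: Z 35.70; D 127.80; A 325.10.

Step 1:
n(B) = 6.026 mol
n(Z) = 93.50 / 35.70 = 2.619 mol
n/ν for B = 6.026/3 = 2.009
n/ν for Z = 2.619/1 = 2.619
Smallest n/ν is B → limiting reagent.
n(R) produced = (2/3) × 6.026 = 4.017 mol
Step 2:
n(R) available = 4.017 mol
n(D) = 923.2 / 127.80 = 7.224 mol
n/ν for R = 4.017/2 = 2.009
n/ν for D = 7.224/3 = 2.408
Smallest n/ν is R → limiting reagent.
n(A) = (3/2) × 4.017 = 6.026 mol
mass = 6.026 × 325.10 = 1959 g

1960 g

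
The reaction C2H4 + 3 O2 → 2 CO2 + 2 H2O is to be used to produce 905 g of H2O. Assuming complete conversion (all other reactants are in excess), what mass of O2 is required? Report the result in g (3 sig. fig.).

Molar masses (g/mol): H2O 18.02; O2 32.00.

2410 g

n(H2O) = 905 / 18.02 = 50.22 mol
n(O2) = (3/2) × 50.22 = 75.33 mol
mass = 75.33 × 32.00 = 2411 g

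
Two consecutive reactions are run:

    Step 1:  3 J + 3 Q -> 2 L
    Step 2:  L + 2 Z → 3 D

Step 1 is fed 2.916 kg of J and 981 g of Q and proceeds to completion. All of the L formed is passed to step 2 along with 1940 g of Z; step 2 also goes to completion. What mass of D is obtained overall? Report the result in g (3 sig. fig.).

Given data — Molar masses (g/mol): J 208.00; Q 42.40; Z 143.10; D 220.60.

4490 g

Step 1:
n(J) = 2.916×1000 / 208.00 = 14.02 mol
n(Q) = 981.0 / 42.40 = 23.14 mol
n/ν for J = 14.02/3 = 4.673
n/ν for Q = 23.14/3 = 7.713
Smallest n/ν is J → limiting reagent.
n(L) produced = (2/3) × 14.02 = 9.347 mol
Step 2:
n(L) available = 9.347 mol
n(Z) = 1940 / 143.10 = 13.56 mol
n/ν for L = 9.347/1 = 9.347
n/ν for Z = 13.56/2 = 6.780
Smallest n/ν is Z → limiting reagent.
n(D) = (3/2) × 13.56 = 20.34 mol
mass = 20.34 × 220.60 = 4487 g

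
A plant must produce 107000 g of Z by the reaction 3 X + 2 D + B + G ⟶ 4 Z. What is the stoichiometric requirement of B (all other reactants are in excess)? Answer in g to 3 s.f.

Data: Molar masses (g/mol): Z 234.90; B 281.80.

32100 g

n(Z) = 107000 / 234.90 = 455.5 mol
n(B) = (1/4) × 455.5 = 113.9 mol
mass = 113.9 × 281.80 = 32100 g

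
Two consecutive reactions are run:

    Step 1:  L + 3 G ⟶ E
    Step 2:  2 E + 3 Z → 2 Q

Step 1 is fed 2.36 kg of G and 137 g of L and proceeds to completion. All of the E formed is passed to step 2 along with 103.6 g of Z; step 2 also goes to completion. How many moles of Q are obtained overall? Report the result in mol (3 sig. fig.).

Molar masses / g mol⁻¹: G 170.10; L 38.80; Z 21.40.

Step 1:
n(G) = 2.360×1000 / 170.10 = 13.87 mol
n(L) = 137.0 / 38.80 = 3.531 mol
n/ν for G = 13.87/3 = 4.623
n/ν for L = 3.531/1 = 3.531
Smallest n/ν is L → limiting reagent.
n(E) produced = (1/1) × 3.531 = 3.531 mol
Step 2:
n(E) available = 3.531 mol
n(Z) = 103.6 / 21.40 = 4.841 mol
n/ν for E = 3.531/2 = 1.766
n/ν for Z = 4.841/3 = 1.614
Smallest n/ν is Z → limiting reagent.
n(Q) = (2/3) × 4.841 = 3.227 mol

3.23 mol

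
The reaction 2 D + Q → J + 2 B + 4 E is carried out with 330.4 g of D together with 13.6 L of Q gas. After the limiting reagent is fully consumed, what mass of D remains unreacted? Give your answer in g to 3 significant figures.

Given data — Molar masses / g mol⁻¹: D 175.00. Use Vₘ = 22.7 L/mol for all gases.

n(D) = 330.4 / 175.00 = 1.888 mol
n(Q) = 13.60 / 22.7 = 0.5991 mol
n/ν → D: 0.9440, Q: 0.5991; Q is limiting.
D consumed = (2/1) × 0.5991 = 1.198 mol
D remaining = 1.888 − 1.198 = 0.6900 mol
mass = 0.6900 × 175.00 = 120.8 g

121 g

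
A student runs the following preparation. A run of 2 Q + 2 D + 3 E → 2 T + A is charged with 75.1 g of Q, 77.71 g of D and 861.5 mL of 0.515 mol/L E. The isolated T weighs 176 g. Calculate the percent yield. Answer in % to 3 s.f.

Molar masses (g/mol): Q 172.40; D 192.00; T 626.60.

n(Q) = 75.10 / 172.40 = 0.4356 mol
n(D) = 77.71 / 192.00 = 0.4047 mol
n(E) = 0.515 × 861.5/1000 = 0.4437 mol
n/ν → Q: 0.2178, D: 0.2024, E: 0.1479; E is limiting.
theoretical n(T) = (2/3) × 0.4437 = 0.2958 mol → 185.3 g
% yield = 176 / 185.3 × 100 = 94.98 %

95.0 %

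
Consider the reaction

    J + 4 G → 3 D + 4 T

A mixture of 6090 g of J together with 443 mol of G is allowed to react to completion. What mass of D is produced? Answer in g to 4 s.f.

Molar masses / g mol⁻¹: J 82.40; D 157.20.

n(J) = 6090 / 82.40 = 73.91 mol
n(G) = 443.0 mol
n/ν for J = 73.91/1 = 73.91
n/ν for G = 443.0/4 = 110.8
Smallest n/ν is J → limiting reagent.
n(D) = (3/1) × 73.91 = 221.7 mol
mass = 221.7 × 157.20 = 34850 g

34850 g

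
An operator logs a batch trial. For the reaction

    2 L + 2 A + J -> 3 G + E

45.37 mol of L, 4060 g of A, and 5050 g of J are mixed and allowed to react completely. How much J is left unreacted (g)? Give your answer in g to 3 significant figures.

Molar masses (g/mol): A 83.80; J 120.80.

2310 g

n(L) = 45.37 mol
n(A) = 4060 / 83.80 = 48.45 mol
n(J) = 5050 / 120.80 = 41.80 mol
n/ν for L = 45.37/2 = 22.69
n/ν for A = 48.45/2 = 24.23
n/ν for J = 41.80/1 = 41.80
Smallest n/ν is L → limiting reagent.
J consumed = (1/2) × 45.37 = 22.69 mol
J remaining = 41.80 − 22.69 = 19.11 mol
mass = 19.11 × 120.80 = 2308 g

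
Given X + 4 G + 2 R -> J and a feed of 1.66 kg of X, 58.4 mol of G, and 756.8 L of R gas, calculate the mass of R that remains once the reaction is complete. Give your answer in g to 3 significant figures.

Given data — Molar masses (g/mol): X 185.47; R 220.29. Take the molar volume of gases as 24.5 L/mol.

n(X) = 1.660×1000 / 185.47 = 8.950 mol
n(G) = 58.40 mol
n(R) = 756.8 / 24.5 = 30.89 mol
n/ν for X = 8.950/1 = 8.950
n/ν for G = 58.40/4 = 14.60
n/ν for R = 30.89/2 = 15.45
Smallest n/ν is X → limiting reagent.
R consumed = (2/1) × 8.950 = 17.90 mol
R remaining = 30.89 − 17.90 = 12.99 mol
mass = 12.99 × 220.29 = 2862 g

2860 g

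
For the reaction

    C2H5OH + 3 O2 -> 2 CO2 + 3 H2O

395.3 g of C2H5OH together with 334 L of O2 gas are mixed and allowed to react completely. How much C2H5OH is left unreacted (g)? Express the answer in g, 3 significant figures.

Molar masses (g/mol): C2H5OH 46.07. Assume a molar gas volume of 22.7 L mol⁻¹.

n(C2H5OH) = 395.3 / 46.07 = 8.580 mol
n(O2) = 334.0 / 22.7 = 14.71 mol
n/ν for C2H5OH = 8.580/1 = 8.580
n/ν for O2 = 14.71/3 = 4.903
Smallest n/ν is O2 → limiting reagent.
C2H5OH consumed = (1/3) × 14.71 = 4.903 mol
C2H5OH remaining = 8.580 − 4.903 = 3.677 mol
mass = 3.677 × 46.07 = 169.4 g

169 g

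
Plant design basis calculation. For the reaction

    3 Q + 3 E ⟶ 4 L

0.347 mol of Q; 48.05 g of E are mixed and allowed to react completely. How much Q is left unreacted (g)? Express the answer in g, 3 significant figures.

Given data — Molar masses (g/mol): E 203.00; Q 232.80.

n(Q) = 0.3470 mol
n(E) = 48.05 / 203.00 = 0.2367 mol
n/ν → Q: 0.1157, E: 0.07890; E is limiting.
Q consumed = (3/3) × 0.2367 = 0.2367 mol
Q remaining = 0.3470 − 0.2367 = 0.1103 mol
mass = 0.1103 × 232.80 = 25.68 g

25.7 g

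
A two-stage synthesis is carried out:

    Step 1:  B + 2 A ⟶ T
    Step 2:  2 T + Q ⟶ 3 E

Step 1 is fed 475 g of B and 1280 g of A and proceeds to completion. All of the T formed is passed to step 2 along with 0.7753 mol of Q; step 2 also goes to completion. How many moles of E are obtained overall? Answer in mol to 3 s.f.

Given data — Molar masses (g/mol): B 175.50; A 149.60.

2.33 mol

Step 1:
n(B) = 475.0 / 175.50 = 2.707 mol
n(A) = 1280 / 149.60 = 8.556 mol
n/ν for B = 2.707/1 = 2.707
n/ν for A = 8.556/2 = 4.278
Smallest n/ν is B → limiting reagent.
n(T) produced = (1/1) × 2.707 = 2.707 mol
Step 2:
n(T) available = 2.707 mol
n(Q) = 0.7753 mol
n/ν for T = 2.707/2 = 1.354
n/ν for Q = 0.7753/1 = 0.7753
Smallest n/ν is Q → limiting reagent.
n(E) = (3/1) × 0.7753 = 2.326 mol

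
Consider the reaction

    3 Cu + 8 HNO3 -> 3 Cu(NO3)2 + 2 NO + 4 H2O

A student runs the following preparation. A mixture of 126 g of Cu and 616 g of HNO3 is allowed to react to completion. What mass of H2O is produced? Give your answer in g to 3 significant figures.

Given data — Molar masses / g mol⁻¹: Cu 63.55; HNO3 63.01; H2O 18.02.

n(Cu) = 126.0 / 63.55 = 1.983 mol
n(HNO3) = 616.0 / 63.01 = 9.776 mol
n/ν for Cu = 1.983/3 = 0.6610
n/ν for HNO3 = 9.776/8 = 1.222
Smallest n/ν is Cu → limiting reagent.
n(H2O) = (4/3) × 1.983 = 2.644 mol
mass = 2.644 × 18.02 = 47.64 g

47.6 g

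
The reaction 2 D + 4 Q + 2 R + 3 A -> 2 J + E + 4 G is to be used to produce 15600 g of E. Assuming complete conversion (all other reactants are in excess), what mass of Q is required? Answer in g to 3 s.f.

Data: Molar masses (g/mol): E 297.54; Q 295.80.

62000 g

n(E) = 15600 / 297.54 = 52.43 mol
n(Q) = (4/1) × 52.43 = 209.7 mol
mass = 209.7 × 295.80 = 62030 g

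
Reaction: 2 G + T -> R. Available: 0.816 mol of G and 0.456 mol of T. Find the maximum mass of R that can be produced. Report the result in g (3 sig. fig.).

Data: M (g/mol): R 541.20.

221 g

n(G) = 0.8160 mol
n(T) = 0.4560 mol
n/ν for G = 0.8160/2 = 0.4080
n/ν for T = 0.4560/1 = 0.4560
Smallest n/ν is G → limiting reagent.
n(R) = (1/2) × 0.8160 = 0.4080 mol
mass = 0.4080 × 541.20 = 220.8 g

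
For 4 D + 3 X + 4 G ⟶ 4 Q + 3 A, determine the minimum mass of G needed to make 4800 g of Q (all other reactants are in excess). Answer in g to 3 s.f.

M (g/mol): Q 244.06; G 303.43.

5970 g

n(Q) = 4800 / 244.06 = 19.67 mol
n(G) = (4/4) × 19.67 = 19.67 mol
mass = 19.67 × 303.43 = 5968 g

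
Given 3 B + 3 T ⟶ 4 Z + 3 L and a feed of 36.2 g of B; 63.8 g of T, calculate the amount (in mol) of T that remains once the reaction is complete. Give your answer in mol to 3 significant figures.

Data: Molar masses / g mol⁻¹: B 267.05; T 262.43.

n(B) = 36.20 / 267.05 = 0.1356 mol
n(T) = 63.80 / 262.43 = 0.2431 mol
n/ν → B: 0.04520, T: 0.08103; B is limiting.
T consumed = (3/3) × 0.1356 = 0.1356 mol
T remaining = 0.2431 − 0.1356 = 0.1075 mol

0.108 mol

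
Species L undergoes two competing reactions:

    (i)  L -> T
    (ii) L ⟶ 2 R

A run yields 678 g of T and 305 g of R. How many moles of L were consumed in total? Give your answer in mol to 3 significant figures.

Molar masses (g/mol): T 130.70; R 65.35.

7.52 mol

n(T) = 678 / 130.70 = 5.187 mol
n(R) = 305 / 65.35 = 4.667 mol
n(L) via (i) = (1/1)×5.187 = 5.187 mol
n(L) via (ii) = (1/2)×4.667 = 2.334 mol
total n(L) = 5.187 + 2.334 = 7.521 mol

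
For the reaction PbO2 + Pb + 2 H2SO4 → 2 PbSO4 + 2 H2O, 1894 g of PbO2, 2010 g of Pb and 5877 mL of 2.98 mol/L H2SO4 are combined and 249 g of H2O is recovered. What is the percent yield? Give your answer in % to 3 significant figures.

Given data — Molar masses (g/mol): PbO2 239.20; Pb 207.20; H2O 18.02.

87.3 %

n(PbO2) = 1894 / 239.20 = 7.918 mol
n(Pb) = 2010 / 207.20 = 9.701 mol
n(H2SO4) = 2.98 × 5877/1000 = 17.51 mol
n/ν → PbO2: 7.918, Pb: 9.701, H2SO4: 8.755; PbO2 is limiting.
theoretical n(H2O) = (2/1) × 7.918 = 15.84 mol → 285.4 g
% yield = 249 / 285.4 × 100 = 87.25 %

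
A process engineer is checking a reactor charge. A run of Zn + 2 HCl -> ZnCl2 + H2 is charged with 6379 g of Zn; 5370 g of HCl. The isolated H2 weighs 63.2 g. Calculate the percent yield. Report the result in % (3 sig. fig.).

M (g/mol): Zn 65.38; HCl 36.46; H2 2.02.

n(Zn) = 6379 / 65.38 = 97.57 mol
n(HCl) = 5370 / 36.46 = 147.3 mol
n/ν → Zn: 97.57, HCl: 73.65; HCl is limiting.
theoretical n(H2) = (1/2) × 147.3 = 73.65 mol → 148.8 g
% yield = 63.2 / 148.8 × 100 = 42.47 %

42.5 %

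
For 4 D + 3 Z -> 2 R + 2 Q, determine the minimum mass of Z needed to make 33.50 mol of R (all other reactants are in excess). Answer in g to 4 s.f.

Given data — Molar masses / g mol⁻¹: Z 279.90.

14060 g

n(R) = 33.50 mol
n(Z) = (3/2) × 33.50 = 50.25 mol
mass = 50.25 × 279.90 = 14060 g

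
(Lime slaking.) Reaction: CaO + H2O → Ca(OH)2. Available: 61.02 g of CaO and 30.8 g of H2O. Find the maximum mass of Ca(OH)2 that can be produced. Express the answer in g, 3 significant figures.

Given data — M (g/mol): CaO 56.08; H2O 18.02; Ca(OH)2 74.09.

n(CaO) = 61.02 / 56.08 = 1.088 mol
n(H2O) = 30.80 / 18.02 = 1.709 mol
n/ν for CaO = 1.088/1 = 1.088
n/ν for H2O = 1.709/1 = 1.709
Smallest n/ν is CaO → limiting reagent.
n(Ca(OH)2) = (1/1) × 1.088 = 1.088 mol
mass = 1.088 × 74.09 = 80.61 g

80.6 g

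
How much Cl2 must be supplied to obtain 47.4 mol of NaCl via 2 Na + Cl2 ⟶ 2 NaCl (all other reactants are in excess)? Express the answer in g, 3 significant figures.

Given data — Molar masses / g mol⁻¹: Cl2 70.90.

n(NaCl) = 47.40 mol
n(Cl2) = (1/2) × 47.40 = 23.70 mol
mass = 23.70 × 70.90 = 1680 g

1680 g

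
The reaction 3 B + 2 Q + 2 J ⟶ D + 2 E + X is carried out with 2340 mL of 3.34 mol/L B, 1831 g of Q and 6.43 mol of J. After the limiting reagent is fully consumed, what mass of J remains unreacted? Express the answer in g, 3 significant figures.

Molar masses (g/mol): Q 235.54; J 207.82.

253 g

n(B) = 3.34 × 2340/1000 = 7.816 mol
n(Q) = 1831 / 235.54 = 7.774 mol
n(J) = 6.430 mol
n/ν → B: 2.605, Q: 3.887, J: 3.215; B is limiting.
J consumed = (2/3) × 7.816 = 5.211 mol
J remaining = 6.430 − 5.211 = 1.219 mol
mass = 1.219 × 207.82 = 253.3 g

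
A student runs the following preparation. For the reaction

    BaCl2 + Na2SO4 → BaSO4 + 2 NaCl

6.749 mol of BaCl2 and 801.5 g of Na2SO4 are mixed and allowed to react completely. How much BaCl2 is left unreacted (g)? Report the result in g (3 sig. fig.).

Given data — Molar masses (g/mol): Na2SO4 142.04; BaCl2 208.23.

230 g

n(BaCl2) = 6.749 mol
n(Na2SO4) = 801.5 / 142.04 = 5.643 mol
n/ν for BaCl2 = 6.749/1 = 6.749
n/ν for Na2SO4 = 5.643/1 = 5.643
Smallest n/ν is Na2SO4 → limiting reagent.
BaCl2 consumed = (1/1) × 5.643 = 5.643 mol
BaCl2 remaining = 6.749 − 5.643 = 1.106 mol
mass = 1.106 × 208.23 = 230.3 g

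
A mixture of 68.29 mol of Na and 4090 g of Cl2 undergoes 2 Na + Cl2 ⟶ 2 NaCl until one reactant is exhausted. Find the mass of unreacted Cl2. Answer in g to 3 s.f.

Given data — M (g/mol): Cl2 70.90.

1670 g

n(Na) = 68.29 mol
n(Cl2) = 4090 / 70.90 = 57.69 mol
n/ν → Na: 34.15, Cl2: 57.69; Na is limiting.
Cl2 consumed = (1/2) × 68.29 = 34.15 mol
Cl2 remaining = 57.69 − 34.15 = 23.54 mol
mass = 23.54 × 70.90 = 1669 g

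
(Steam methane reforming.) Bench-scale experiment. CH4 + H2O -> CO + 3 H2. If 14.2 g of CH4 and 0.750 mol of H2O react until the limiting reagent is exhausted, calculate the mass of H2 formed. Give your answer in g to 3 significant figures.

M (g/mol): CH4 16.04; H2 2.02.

n(CH4) = 14.20 / 16.04 = 0.8853 mol
n(H2O) = 0.7500 mol
n/ν for CH4 = 0.8853/1 = 0.8853
n/ν for H2O = 0.7500/1 = 0.7500
Smallest n/ν is H2O → limiting reagent.
n(H2) = (3/1) × 0.7500 = 2.250 mol
mass = 2.250 × 2.02 = 4.545 g

4.55 g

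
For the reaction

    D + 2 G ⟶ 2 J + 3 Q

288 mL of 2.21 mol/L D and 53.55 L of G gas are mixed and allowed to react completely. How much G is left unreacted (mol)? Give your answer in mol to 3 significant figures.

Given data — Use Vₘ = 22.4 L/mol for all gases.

n(D) = 2.21 × 288.0/1000 = 0.6365 mol
n(G) = 53.55 / 22.4 = 2.391 mol
n/ν → D: 0.6365, G: 1.196; D is limiting.
G consumed = (2/1) × 0.6365 = 1.273 mol
G remaining = 2.391 − 1.273 = 1.118 mol

1.12 mol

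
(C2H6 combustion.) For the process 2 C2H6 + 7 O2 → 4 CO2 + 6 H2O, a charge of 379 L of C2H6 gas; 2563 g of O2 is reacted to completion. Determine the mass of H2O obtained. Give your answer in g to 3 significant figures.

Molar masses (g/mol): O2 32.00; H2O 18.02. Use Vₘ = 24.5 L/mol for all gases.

n(C2H6) = 379.0 / 24.5 = 15.47 mol
n(O2) = 2563 / 32.00 = 80.09 mol
n/ν for C2H6 = 15.47/2 = 7.735
n/ν for O2 = 80.09/7 = 11.44
Smallest n/ν is C2H6 → limiting reagent.
n(H2O) = (6/2) × 15.47 = 46.41 mol
mass = 46.41 × 18.02 = 836.3 g

836 g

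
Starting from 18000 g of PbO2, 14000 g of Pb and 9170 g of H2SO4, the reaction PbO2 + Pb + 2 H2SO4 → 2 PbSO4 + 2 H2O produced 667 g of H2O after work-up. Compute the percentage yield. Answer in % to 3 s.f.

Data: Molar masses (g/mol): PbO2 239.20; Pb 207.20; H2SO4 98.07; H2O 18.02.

n(PbO2) = 18000 / 239.20 = 75.25 mol
n(Pb) = 14000 / 207.20 = 67.57 mol
n(H2SO4) = 9170 / 98.07 = 93.50 mol
n/ν → PbO2: 75.25, Pb: 67.57, H2SO4: 46.75; H2SO4 is limiting.
theoretical n(H2O) = (2/2) × 93.50 = 93.50 mol → 1685 g
% yield = 667 / 1685 × 100 = 39.58 %

39.6 %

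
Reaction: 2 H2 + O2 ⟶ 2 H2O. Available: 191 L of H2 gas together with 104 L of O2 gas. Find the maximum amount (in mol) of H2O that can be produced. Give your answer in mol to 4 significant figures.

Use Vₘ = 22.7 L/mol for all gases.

8.414 mol

n(H2) = 191.0 / 22.7 = 8.414 mol
n(O2) = 104.0 / 22.7 = 4.581 mol
n/ν → H2: 4.207, O2: 4.581; H2 is limiting.
n(H2O) = (2/2) × 8.414 = 8.414 mol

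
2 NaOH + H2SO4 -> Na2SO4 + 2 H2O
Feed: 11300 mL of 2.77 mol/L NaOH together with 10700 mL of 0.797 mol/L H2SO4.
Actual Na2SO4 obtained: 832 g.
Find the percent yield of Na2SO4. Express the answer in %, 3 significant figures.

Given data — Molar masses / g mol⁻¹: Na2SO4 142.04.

68.7 %

n(NaOH) = 2.77 × 11300/1000 = 31.30 mol
n(H2SO4) = 0.797 × 10700/1000 = 8.528 mol
n/ν for NaOH = 31.30/2 = 15.65
n/ν for H2SO4 = 8.528/1 = 8.528
Smallest n/ν is H2SO4 → limiting reagent.
theoretical n(Na2SO4) = (1/1) × 8.528 = 8.528 mol → 1211 g
% yield = 832 / 1211 × 100 = 68.70 %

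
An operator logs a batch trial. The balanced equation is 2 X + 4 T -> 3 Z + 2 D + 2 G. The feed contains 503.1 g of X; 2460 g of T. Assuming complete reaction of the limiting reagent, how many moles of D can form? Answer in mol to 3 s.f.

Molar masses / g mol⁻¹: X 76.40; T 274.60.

4.48 mol

n(X) = 503.1 / 76.40 = 6.585 mol
n(T) = 2460 / 274.60 = 8.958 mol
n/ν for X = 6.585/2 = 3.293
n/ν for T = 8.958/4 = 2.240
Smallest n/ν is T → limiting reagent.
n(D) = (2/4) × 8.958 = 4.479 mol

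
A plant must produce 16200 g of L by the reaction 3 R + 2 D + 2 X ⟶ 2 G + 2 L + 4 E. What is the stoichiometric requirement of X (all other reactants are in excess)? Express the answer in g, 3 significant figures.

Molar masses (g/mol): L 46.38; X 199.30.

n(L) = 16200 / 46.38 = 349.3 mol
n(X) = (2/2) × 349.3 = 349.3 mol
mass = 349.3 × 199.30 = 69620 g

69600 g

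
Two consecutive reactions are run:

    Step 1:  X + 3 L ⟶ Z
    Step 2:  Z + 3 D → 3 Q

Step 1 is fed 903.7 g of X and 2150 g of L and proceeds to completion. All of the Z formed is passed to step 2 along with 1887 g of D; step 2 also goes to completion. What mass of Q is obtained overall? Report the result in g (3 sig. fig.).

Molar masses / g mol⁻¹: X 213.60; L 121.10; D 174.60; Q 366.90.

3970 g

Step 1:
n(X) = 903.7 / 213.60 = 4.231 mol
n(L) = 2150 / 121.10 = 17.75 mol
n/ν for X = 4.231/1 = 4.231
n/ν for L = 17.75/3 = 5.917
Smallest n/ν is X → limiting reagent.
n(Z) produced = (1/1) × 4.231 = 4.231 mol
Step 2:
n(Z) available = 4.231 mol
n(D) = 1887 / 174.60 = 10.81 mol
n/ν for Z = 4.231/1 = 4.231
n/ν for D = 10.81/3 = 3.603
Smallest n/ν is D → limiting reagent.
n(Q) = (3/3) × 10.81 = 10.81 mol
mass = 10.81 × 366.90 = 3966 g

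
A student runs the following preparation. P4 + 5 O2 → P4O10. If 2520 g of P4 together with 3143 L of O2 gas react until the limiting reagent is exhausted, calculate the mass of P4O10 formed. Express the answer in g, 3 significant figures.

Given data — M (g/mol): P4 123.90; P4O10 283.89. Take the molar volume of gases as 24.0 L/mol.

5770 g

n(P4) = 2520 / 123.90 = 20.34 mol
n(O2) = 3143 / 24.0 = 131.0 mol
n/ν for P4 = 20.34/1 = 20.34
n/ν for O2 = 131.0/5 = 26.20
Smallest n/ν is P4 → limiting reagent.
n(P4O10) = (1/1) × 20.34 = 20.34 mol
mass = 20.34 × 283.89 = 5774 g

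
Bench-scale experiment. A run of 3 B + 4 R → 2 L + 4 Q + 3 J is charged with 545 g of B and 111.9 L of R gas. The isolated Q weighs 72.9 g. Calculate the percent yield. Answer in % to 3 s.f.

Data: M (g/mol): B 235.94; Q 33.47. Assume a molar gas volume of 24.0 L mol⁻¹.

70.7 %

n(B) = 545.0 / 235.94 = 2.310 mol
n(R) = 111.9 / 24.0 = 4.663 mol
n/ν for B = 2.310/3 = 0.7700
n/ν for R = 4.663/4 = 1.166
Smallest n/ν is B → limiting reagent.
theoretical n(Q) = (4/3) × 2.310 = 3.080 mol → 103.1 g
% yield = 72.9 / 103.1 × 100 = 70.71 %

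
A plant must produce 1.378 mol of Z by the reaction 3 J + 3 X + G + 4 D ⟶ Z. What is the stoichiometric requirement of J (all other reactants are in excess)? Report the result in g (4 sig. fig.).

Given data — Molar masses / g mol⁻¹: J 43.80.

n(Z) = 1.378 mol
n(J) = (3/1) × 1.378 = 4.134 mol
mass = 4.134 × 43.80 = 181.1 g

181.1 g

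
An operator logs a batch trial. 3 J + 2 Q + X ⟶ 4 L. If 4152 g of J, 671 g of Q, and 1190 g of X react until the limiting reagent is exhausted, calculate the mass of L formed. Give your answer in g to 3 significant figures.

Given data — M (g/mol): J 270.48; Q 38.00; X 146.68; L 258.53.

n(J) = 4152 / 270.48 = 15.35 mol
n(Q) = 671.0 / 38.00 = 17.66 mol
n(X) = 1190 / 146.68 = 8.113 mol
n/ν for J = 15.35/3 = 5.117
n/ν for Q = 17.66/2 = 8.830
n/ν for X = 8.113/1 = 8.113
Smallest n/ν is J → limiting reagent.
n(L) = (4/3) × 15.35 = 20.47 mol
mass = 20.47 × 258.53 = 5292 g

5290 g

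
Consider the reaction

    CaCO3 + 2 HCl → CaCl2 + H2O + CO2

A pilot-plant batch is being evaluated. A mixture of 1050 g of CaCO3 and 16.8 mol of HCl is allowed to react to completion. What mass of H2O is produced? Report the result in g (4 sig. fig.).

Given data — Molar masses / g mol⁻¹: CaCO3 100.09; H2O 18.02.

n(CaCO3) = 1050 / 100.09 = 10.49 mol
n(HCl) = 16.80 mol
n/ν for CaCO3 = 10.49/1 = 10.49
n/ν for HCl = 16.80/2 = 8.400
Smallest n/ν is HCl → limiting reagent.
n(H2O) = (1/2) × 16.80 = 8.400 mol
mass = 8.400 × 18.02 = 151.4 g

151.4 g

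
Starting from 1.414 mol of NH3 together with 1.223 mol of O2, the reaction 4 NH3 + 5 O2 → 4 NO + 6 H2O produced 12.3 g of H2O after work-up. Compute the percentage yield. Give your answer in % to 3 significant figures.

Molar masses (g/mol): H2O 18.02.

46.5 %

n(NH3) = 1.414 mol
n(O2) = 1.223 mol
n/ν → NH3: 0.3535, O2: 0.2446; O2 is limiting.
theoretical n(H2O) = (6/5) × 1.223 = 1.468 mol → 26.45 g
% yield = 12.3 / 26.45 × 100 = 46.50 %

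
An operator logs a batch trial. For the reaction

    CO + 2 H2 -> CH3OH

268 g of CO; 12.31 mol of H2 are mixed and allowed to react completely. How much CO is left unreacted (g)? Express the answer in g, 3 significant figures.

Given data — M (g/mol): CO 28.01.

n(CO) = 268.0 / 28.01 = 9.568 mol
n(H2) = 12.31 mol
n/ν for CO = 9.568/1 = 9.568
n/ν for H2 = 12.31/2 = 6.155
Smallest n/ν is H2 → limiting reagent.
CO consumed = (1/2) × 12.31 = 6.155 mol
CO remaining = 9.568 − 6.155 = 3.413 mol
mass = 3.413 × 28.01 = 95.60 g

95.6 g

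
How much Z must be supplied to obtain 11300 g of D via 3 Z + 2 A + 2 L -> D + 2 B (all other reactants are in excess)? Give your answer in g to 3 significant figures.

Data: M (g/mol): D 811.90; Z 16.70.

n(D) = 11300 / 811.90 = 13.92 mol
n(Z) = (3/1) × 13.92 = 41.76 mol
mass = 41.76 × 16.70 = 697.4 g

697 g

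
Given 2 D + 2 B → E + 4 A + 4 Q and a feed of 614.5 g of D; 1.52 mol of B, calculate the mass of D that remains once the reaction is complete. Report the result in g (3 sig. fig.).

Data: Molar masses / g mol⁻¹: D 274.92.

197 g

n(D) = 614.5 / 274.92 = 2.235 mol
n(B) = 1.520 mol
n/ν for D = 2.235/2 = 1.118
n/ν for B = 1.520/2 = 0.7600
Smallest n/ν is B → limiting reagent.
D consumed = (2/2) × 1.520 = 1.520 mol
D remaining = 2.235 − 1.520 = 0.7150 mol
mass = 0.7150 × 274.92 = 196.6 g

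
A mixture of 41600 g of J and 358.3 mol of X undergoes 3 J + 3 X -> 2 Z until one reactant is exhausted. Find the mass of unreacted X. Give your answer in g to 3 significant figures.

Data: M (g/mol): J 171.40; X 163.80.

n(J) = 41600 / 171.40 = 242.7 mol
n(X) = 358.3 mol
n/ν for J = 242.7/3 = 80.90
n/ν for X = 358.3/3 = 119.4
Smallest n/ν is J → limiting reagent.
X consumed = (3/3) × 242.7 = 242.7 mol
X remaining = 358.3 − 242.7 = 115.6 mol
mass = 115.6 × 163.80 = 18940 g

18900 g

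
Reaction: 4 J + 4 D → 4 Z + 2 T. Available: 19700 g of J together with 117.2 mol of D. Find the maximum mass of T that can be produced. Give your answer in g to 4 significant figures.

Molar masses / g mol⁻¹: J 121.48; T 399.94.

23440 g

n(J) = 19700 / 121.48 = 162.2 mol
n(D) = 117.2 mol
n/ν for J = 162.2/4 = 40.55
n/ν for D = 117.2/4 = 29.30
Smallest n/ν is D → limiting reagent.
n(T) = (2/4) × 117.2 = 58.60 mol
mass = 58.60 × 399.94 = 23440 g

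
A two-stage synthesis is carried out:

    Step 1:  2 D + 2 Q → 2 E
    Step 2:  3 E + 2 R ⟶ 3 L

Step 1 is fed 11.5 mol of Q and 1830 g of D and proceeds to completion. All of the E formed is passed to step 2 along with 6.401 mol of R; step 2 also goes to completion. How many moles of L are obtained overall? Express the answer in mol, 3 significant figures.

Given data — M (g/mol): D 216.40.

8.46 mol

Step 1:
n(Q) = 11.50 mol
n(D) = 1830 / 216.40 = 8.457 mol
n/ν → Q: 5.750, D: 4.229; D is limiting.
n(E) produced = (2/2) × 8.457 = 8.457 mol
Step 2:
n(E) available = 8.457 mol
n(R) = 6.401 mol
n/ν → E: 2.819, R: 3.201; E is limiting.
n(L) = (3/3) × 8.457 = 8.457 mol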